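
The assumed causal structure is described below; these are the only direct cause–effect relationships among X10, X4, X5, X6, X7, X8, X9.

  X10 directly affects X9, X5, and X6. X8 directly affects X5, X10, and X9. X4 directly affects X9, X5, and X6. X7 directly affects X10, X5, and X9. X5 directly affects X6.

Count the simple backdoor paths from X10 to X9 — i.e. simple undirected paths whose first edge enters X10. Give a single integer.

8

A backdoor path from X10 to X9 is any simple undirected path whose first edge points into X10 (i.e. leaves X10 via a parent).
Parents of X10: {X7, X8}.
Enumerating:
  P1: X10 <- X7 -> X9
  P2: X10 <- X7 -> X5 <- X4 -> X9
  P3: X10 <- X7 -> X5 <- X8 -> X9
  P4: X10 <- X7 -> X5 -> X6 <- X4 -> X9
  P5: X10 <- X8 -> X9
  P6: X10 <- X8 -> X5 <- X4 -> X9
  P7: X10 <- X8 -> X5 <- X7 -> X9
  P8: X10 <- X8 -> X5 -> X6 <- X4 -> X9
That exhausts the simple backdoor paths. Count: 8.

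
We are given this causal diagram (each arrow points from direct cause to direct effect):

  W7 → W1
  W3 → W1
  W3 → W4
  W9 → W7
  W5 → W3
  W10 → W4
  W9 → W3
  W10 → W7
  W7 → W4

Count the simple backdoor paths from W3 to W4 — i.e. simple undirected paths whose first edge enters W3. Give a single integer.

2

A backdoor path from W3 to W4 is any simple undirected path whose first edge points into W3 (i.e. leaves W3 via a parent).
Parents of W3: {W5, W9}.
Enumerating:
  P1: W3 <- W9 -> W7 <- W10 -> W4
  P2: W3 <- W9 -> W7 -> W4
That exhausts the simple backdoor paths. Count: 2.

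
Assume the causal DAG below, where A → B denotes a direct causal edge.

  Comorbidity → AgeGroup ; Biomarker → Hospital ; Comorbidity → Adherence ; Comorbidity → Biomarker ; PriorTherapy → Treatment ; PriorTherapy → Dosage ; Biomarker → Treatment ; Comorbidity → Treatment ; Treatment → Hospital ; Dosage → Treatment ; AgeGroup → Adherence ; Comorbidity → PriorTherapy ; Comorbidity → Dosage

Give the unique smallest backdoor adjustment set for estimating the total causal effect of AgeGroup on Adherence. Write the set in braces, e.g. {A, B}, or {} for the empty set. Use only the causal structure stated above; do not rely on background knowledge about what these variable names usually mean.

{Comorbidity}

Variables eligible for adjustment (non-descendants of AgeGroup, excluding AgeGroup and Adherence): {Biomarker, Comorbidity, Dosage, Hospital, PriorTherapy, Treatment}.
Backdoor paths from AgeGroup to Adherence:
  P1: AgeGroup <- Comorbidity -> Adherence
The empty set is not sufficient: P1 (AgeGroup <- Comorbidity -> Adherence) has no collider blocking it and no conditioned non-collider, so it is open.
Try {Comorbidity}:
  P1: blocked at fork node Comorbidity ∈ conditioning set.
{Comorbidity} contains no descendant of AgeGroup and blocks every backdoor path.
No other singleton works — e.g. {PriorTherapy} leaves P1 open — so {Comorbidity} is the unique smallest valid adjustment set.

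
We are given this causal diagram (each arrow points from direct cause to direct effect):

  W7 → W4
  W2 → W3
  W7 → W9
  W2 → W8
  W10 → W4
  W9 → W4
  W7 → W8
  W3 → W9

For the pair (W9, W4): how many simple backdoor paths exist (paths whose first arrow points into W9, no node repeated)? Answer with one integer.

A backdoor path from W9 to W4 is any simple undirected path whose first edge points into W9 (i.e. leaves W9 via a parent).
Parents of W9: {W3, W7}.
Enumerating:
  P1: W9 <- W3 <- W2 -> W8 <- W7 -> W4
  P2: W9 <- W7 -> W4
That exhausts the simple backdoor paths. Count: 2.

2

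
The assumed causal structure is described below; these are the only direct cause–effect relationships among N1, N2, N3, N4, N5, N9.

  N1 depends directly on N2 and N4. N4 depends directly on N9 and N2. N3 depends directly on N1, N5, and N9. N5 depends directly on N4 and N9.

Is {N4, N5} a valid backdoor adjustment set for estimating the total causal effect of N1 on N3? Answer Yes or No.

Backdoor paths from N1 to N3 (paths whose first edge points into N1):
  P1: N1 <- N2 -> N4 <- N9 -> N5 -> N3
  P2: N1 <- N2 -> N4 <- N9 -> N3
  P3: N1 <- N2 -> N4 -> N5 <- N9 -> N3
  P4: N1 <- N2 -> N4 -> N5 -> N3
  P5: N1 <- N4 <- N9 -> N5 -> N3
  P6: N1 <- N4 <- N9 -> N3
  P7: N1 <- N4 -> N5 <- N9 -> N3
  P8: N1 <- N4 -> N5 -> N3
Condition 1 (no descendant of N1 in the set): holds — descendants of N1 are {N3}; none are in {N4, N5}.
Condition 2 (every backdoor path blocked by {N4, N5}):
  P1: blocked at chain node N5 ∈ conditioning set.
  P2: open — collider(s) N4 are conditioned on (or have a conditioned descendant) and no non-collider on the path is in the set.
  P3: blocked at chain node N4 ∈ conditioning set.
  P4: blocked at chain node N4 ∈ conditioning set.
  P5: blocked at chain node N4 ∈ conditioning set.
  P6: blocked at chain node N4 ∈ conditioning set.
  P7: blocked at fork node N4 ∈ conditioning set.
  P8: blocked at fork node N4 ∈ conditioning set.
{N4, N5} does not satisfy the backdoor criterion.

No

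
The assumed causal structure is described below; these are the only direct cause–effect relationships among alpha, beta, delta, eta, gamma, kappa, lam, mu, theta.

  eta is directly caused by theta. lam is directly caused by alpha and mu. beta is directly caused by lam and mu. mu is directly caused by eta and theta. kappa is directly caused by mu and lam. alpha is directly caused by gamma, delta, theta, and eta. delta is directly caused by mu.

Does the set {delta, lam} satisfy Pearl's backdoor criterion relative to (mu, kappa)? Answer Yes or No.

Backdoor paths from mu to kappa (paths whose first edge points into mu):
  P1: mu <- theta -> eta -> alpha -> lam -> kappa
  P2: mu <- theta -> alpha -> lam -> kappa
  P3: mu <- eta <- theta -> alpha -> lam -> kappa
  P4: mu <- eta -> alpha -> lam -> kappa
Condition 1 (no descendant of mu in the set): FAILS — delta and lam are descendants of mu.
Condition 2 (every backdoor path blocked by {delta, lam}):
  P1: blocked at chain node lam ∈ conditioning set.
  P2: blocked at chain node lam ∈ conditioning set.
  P3: blocked at chain node lam ∈ conditioning set.
  P4: blocked at chain node lam ∈ conditioning set.
{delta, lam} does not satisfy the backdoor criterion.

No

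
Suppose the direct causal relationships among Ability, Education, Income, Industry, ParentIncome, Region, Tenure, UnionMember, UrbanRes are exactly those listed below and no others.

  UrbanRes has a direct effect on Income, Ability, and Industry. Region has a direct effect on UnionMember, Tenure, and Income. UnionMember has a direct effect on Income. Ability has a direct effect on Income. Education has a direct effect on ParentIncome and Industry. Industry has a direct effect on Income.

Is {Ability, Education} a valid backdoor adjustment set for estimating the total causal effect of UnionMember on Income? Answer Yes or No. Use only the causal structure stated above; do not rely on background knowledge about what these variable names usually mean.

No

Backdoor paths from UnionMember to Income (paths whose first edge points into UnionMember):
  P1: UnionMember <- Region -> Income
Condition 1 (no descendant of UnionMember in the set): holds — descendants of UnionMember are {Income}; none are in {Ability, Education}.
Condition 2 (every backdoor path blocked by {Ability, Education}):
  P1: open — no interior node is in the conditioning set.
{Ability, Education} does not satisfy the backdoor criterion.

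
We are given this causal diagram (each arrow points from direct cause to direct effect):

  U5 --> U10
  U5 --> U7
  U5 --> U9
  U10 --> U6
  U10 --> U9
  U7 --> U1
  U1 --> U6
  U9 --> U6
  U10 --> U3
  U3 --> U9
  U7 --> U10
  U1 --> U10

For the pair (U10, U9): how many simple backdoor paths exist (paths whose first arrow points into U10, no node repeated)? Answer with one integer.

6

A backdoor path from U10 to U9 is any simple undirected path whose first edge points into U10 (i.e. leaves U10 via a parent).
Parents of U10: {U1, U5, U7}.
Enumerating:
  P1: U10 <- U5 -> U7 -> U1 -> U6 <- U9
  P2: U10 <- U5 -> U9
  P3: U10 <- U7 <- U5 -> U9
  P4: U10 <- U7 -> U1 -> U6 <- U9
  P5: U10 <- U1 <- U7 <- U5 -> U9
  P6: U10 <- U1 -> U6 <- U9
That exhausts the simple backdoor paths. Count: 6.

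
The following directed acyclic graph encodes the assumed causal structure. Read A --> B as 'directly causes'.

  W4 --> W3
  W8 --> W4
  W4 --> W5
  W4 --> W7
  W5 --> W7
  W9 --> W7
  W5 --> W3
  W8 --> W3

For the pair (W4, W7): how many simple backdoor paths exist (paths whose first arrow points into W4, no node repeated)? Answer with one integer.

1

A backdoor path from W4 to W7 is any simple undirected path whose first edge points into W4 (i.e. leaves W4 via a parent).
Parents of W4: {W8}.
Enumerating:
  P1: W4 <- W8 -> W3 <- W5 -> W7
That exhausts the simple backdoor paths. Count: 1.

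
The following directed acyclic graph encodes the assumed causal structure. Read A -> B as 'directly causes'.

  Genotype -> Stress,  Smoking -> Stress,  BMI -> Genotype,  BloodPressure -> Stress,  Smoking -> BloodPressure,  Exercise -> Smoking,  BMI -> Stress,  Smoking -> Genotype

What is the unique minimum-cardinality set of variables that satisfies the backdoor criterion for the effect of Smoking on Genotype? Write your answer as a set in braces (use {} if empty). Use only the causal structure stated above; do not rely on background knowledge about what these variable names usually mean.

{}

Variables eligible for adjustment (non-descendants of Smoking, excluding Smoking and Genotype): {BMI, Exercise}.
Backdoor paths from Smoking to Genotype:
  (none)
With no backdoor paths the empty set already satisfies the criterion, and it is trivially minimal.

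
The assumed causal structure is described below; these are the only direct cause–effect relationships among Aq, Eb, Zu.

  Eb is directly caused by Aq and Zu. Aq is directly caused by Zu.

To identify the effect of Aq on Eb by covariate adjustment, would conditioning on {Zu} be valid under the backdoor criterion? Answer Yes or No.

Yes

Backdoor paths from Aq to Eb (paths whose first edge points into Aq):
  P1: Aq <- Zu -> Eb
Condition 1 (no descendant of Aq in the set): holds — descendants of Aq are {Eb}; none are in {Zu}.
Condition 2 (every backdoor path blocked by {Zu}):
  P1: blocked at fork node Zu ∈ conditioning set.
{Zu} satisfies the backdoor criterion.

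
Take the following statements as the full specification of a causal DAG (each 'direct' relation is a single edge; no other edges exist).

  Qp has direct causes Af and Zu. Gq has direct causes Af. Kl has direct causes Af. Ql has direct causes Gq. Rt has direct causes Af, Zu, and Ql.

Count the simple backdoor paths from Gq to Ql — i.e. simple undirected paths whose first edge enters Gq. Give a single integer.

2

A backdoor path from Gq to Ql is any simple undirected path whose first edge points into Gq (i.e. leaves Gq via a parent).
Parents of Gq: {Af}.
Enumerating:
  P1: Gq <- Af -> Rt <- Ql
  P2: Gq <- Af -> Qp <- Zu -> Rt <- Ql
That exhausts the simple backdoor paths. Count: 2.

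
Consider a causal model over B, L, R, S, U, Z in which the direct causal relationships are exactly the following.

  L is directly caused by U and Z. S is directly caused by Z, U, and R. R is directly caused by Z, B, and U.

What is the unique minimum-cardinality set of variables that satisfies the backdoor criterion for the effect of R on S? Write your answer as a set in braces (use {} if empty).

Variables eligible for adjustment (non-descendants of R, excluding R and S): {B, L, U, Z}.
Backdoor paths from R to S:
  P1: R <- U -> S
  P2: R <- U -> L <- Z -> S
  P3: R <- Z -> S
  P4: R <- Z -> L <- U -> S
The empty set is not sufficient: P1 (R <- U -> S) has no collider blocking it and no conditioned non-collider, so it is open.
Try {U, Z}:
  P1: blocked at fork node U ∈ conditioning set.
  P2: blocked at fork node U ∈ conditioning set.
  P3: blocked at fork node Z ∈ conditioning set.
  P4: blocked at fork node Z ∈ conditioning set.
{U, Z} contains no descendant of R and blocks every backdoor path.
Every element of {U, Z} is needed (dropping U leaves P1 open; dropping Z leaves P3 open), so no proper subset is valid.
Among all size-2 subsets of the eligible variables, only {U, Z} blocks every backdoor path, so it is the unique smallest valid adjustment set.

{U, Z}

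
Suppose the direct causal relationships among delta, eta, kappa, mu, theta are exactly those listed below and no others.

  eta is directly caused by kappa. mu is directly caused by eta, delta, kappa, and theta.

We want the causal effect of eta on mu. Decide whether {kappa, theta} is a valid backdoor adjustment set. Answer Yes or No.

Backdoor paths from eta to mu (paths whose first edge points into eta):
  P1: eta <- kappa -> mu
Condition 1 (no descendant of eta in the set): holds — descendants of eta are {mu}; none are in {kappa, theta}.
Condition 2 (every backdoor path blocked by {kappa, theta}):
  P1: blocked at fork node kappa ∈ conditioning set.
{kappa, theta} satisfies the backdoor criterion.

Yes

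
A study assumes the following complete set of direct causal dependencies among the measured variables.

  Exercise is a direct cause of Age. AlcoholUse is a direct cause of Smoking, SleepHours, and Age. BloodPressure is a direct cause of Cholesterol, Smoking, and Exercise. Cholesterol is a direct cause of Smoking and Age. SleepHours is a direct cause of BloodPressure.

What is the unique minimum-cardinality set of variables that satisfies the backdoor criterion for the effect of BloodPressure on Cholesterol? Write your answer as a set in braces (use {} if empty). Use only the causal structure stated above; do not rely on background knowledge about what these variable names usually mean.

Variables eligible for adjustment (non-descendants of BloodPressure, excluding BloodPressure and Cholesterol): {AlcoholUse, SleepHours}.
Backdoor paths from BloodPressure to Cholesterol:
  P1: BloodPressure <- SleepHours <- AlcoholUse -> Smoking <- Cholesterol
  P2: BloodPressure <- SleepHours <- AlcoholUse -> Age <- Cholesterol
Each backdoor path contains an unconditioned collider, so every path is already blocked with the empty conditioning set:
  P1: blocked at collider Smoking (neither it nor any descendant is in the conditioning set).
  P2: blocked at collider Age (neither it nor any descendant is in the conditioning set).
The empty set is therefore the unique smallest valid set.

{}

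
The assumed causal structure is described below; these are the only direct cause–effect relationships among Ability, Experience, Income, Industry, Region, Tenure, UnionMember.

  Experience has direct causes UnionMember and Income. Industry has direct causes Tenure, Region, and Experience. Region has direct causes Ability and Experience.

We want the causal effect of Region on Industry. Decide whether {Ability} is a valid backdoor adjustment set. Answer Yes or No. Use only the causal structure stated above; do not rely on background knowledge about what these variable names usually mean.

No

Backdoor paths from Region to Industry (paths whose first edge points into Region):
  P1: Region <- Experience -> Industry
Condition 1 (no descendant of Region in the set): holds — descendants of Region are {Industry}; none are in {Ability}.
Condition 2 (every backdoor path blocked by {Ability}):
  P1: open — no interior node is in the conditioning set.
{Ability} does not satisfy the backdoor criterion.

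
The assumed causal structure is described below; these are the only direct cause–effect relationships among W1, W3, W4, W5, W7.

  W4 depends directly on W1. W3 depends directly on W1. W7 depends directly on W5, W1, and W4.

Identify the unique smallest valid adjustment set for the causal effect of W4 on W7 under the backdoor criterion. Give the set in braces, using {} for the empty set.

Variables eligible for adjustment (non-descendants of W4, excluding W4 and W7): {W1, W3, W5}.
Backdoor paths from W4 to W7:
  P1: W4 <- W1 -> W7
The empty set is not sufficient: P1 (W4 <- W1 -> W7) has no collider blocking it and no conditioned non-collider, so it is open.
Try {W1}:
  P1: blocked at fork node W1 ∈ conditioning set.
{W1} contains no descendant of W4 and blocks every backdoor path.
No other singleton works — e.g. {W3} leaves P1 open — so {W1} is the unique smallest valid adjustment set.

{W1}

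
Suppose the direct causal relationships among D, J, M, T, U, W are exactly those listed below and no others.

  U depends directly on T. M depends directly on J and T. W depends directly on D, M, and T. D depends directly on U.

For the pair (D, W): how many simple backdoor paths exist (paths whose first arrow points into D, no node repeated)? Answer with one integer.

A backdoor path from D to W is any simple undirected path whose first edge points into D (i.e. leaves D via a parent).
Parents of D: {U}.
Enumerating:
  P1: D <- U <- T -> M -> W
  P2: D <- U <- T -> W
That exhausts the simple backdoor paths. Count: 2.

2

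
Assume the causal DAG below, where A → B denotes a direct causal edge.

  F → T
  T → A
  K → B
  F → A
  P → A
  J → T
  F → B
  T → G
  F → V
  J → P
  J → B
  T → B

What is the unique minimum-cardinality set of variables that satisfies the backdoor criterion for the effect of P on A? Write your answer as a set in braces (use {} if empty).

{J}

Variables eligible for adjustment (non-descendants of P, excluding P and A): {B, F, G, J, K, T, V}.
Backdoor paths from P to A:
  P1: P <- J -> T <- F -> A
  P2: P <- J -> T -> A
  P3: P <- J -> T -> B <- F -> A
  P4: P <- J -> B <- F -> T -> A
  P5: P <- J -> B <- F -> A
  P6: P <- J -> B <- T <- F -> A
  P7: P <- J -> B <- T -> A
The empty set is not sufficient: P2 (P <- J -> T -> A) has no collider blocking it and no conditioned non-collider, so it is open.
Try {J}:
  P1: blocked at fork node J ∈ conditioning set.
  P2: blocked at fork node J ∈ conditioning set.
  P3: blocked at fork node J ∈ conditioning set.
  P4: blocked at fork node J ∈ conditioning set.
  P5: blocked at fork node J ∈ conditioning set.
  P6: blocked at fork node J ∈ conditioning set.
  P7: blocked at fork node J ∈ conditioning set.
{J} contains no descendant of P and blocks every backdoor path.
No other singleton works — e.g. {F} leaves P2 open — so {J} is the unique smallest valid adjustment set.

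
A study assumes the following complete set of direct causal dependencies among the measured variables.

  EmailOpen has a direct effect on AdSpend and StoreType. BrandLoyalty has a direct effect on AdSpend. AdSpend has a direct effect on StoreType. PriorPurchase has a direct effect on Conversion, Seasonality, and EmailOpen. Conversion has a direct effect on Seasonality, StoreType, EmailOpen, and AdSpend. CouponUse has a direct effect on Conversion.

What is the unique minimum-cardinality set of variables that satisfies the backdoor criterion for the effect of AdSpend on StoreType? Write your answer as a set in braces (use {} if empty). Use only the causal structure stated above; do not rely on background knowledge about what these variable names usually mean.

Variables eligible for adjustment (non-descendants of AdSpend, excluding AdSpend and StoreType): {BrandLoyalty, Conversion, CouponUse, EmailOpen, PriorPurchase, Seasonality}.
Backdoor paths from AdSpend to StoreType:
  P1: AdSpend <- Conversion <- PriorPurchase -> EmailOpen -> StoreType
  P2: AdSpend <- Conversion -> Seasonality <- PriorPurchase -> EmailOpen -> StoreType
  P3: AdSpend <- Conversion -> EmailOpen -> StoreType
  P4: AdSpend <- Conversion -> StoreType
  P5: AdSpend <- EmailOpen <- PriorPurchase -> Conversion -> StoreType
  P6: AdSpend <- EmailOpen <- PriorPurchase -> Seasonality <- Conversion -> StoreType
  P7: AdSpend <- EmailOpen <- Conversion -> StoreType
  P8: AdSpend <- EmailOpen -> StoreType
The empty set is not sufficient: P1 (AdSpend <- Conversion <- PriorPurchase -> EmailOpen -> StoreType) has no collider blocking it and no conditioned non-collider, so it is open.
Try {Conversion, EmailOpen}:
  P1: blocked at chain node Conversion ∈ conditioning set.
  P2: blocked at fork node Conversion ∈ conditioning set.
  P3: blocked at fork node Conversion ∈ conditioning set.
  P4: blocked at fork node Conversion ∈ conditioning set.
  P5: blocked at chain node EmailOpen ∈ conditioning set.
  P6: blocked at chain node EmailOpen ∈ conditioning set.
  P7: blocked at chain node EmailOpen ∈ conditioning set.
  P8: blocked at fork node EmailOpen ∈ conditioning set.
{Conversion, EmailOpen} contains no descendant of AdSpend and blocks every backdoor path.
Every element of {Conversion, EmailOpen} is needed (dropping Conversion leaves P4 open; dropping EmailOpen leaves P8 open), so no proper subset is valid.
Among all size-2 subsets of the eligible variables, only {Conversion, EmailOpen} blocks every backdoor path, so it is the unique smallest valid adjustment set.

{Conversion, EmailOpen}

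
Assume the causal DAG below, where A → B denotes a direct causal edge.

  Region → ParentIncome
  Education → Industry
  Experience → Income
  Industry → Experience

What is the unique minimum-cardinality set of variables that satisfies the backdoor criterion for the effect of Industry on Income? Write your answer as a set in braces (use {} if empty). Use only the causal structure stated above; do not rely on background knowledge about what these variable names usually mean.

{}

Variables eligible for adjustment (non-descendants of Industry, excluding Industry and Income): {Education, ParentIncome, Region}.
Backdoor paths from Industry to Income:
  (none)
With no backdoor paths the empty set already satisfies the criterion, and it is trivially minimal.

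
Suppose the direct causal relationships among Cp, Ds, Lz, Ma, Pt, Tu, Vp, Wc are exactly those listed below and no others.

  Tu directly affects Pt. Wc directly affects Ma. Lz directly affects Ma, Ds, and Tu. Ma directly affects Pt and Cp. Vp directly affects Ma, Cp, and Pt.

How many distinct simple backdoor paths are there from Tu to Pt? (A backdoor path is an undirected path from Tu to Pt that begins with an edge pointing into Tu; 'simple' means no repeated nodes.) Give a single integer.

A backdoor path from Tu to Pt is any simple undirected path whose first edge points into Tu (i.e. leaves Tu via a parent).
Parents of Tu: {Lz}.
Enumerating:
  P1: Tu <- Lz -> Ma <- Vp -> Pt
  P2: Tu <- Lz -> Ma -> Cp <- Vp -> Pt
  P3: Tu <- Lz -> Ma -> Pt
That exhausts the simple backdoor paths. Count: 3.

3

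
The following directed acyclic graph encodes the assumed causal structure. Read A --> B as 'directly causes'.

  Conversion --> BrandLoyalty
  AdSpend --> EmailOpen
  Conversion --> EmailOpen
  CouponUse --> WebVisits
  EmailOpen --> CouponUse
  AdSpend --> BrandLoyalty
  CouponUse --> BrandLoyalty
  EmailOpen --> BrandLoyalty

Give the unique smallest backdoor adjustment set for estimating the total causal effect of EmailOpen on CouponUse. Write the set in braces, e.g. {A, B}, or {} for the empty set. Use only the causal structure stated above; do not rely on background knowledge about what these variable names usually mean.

{}

Variables eligible for adjustment (non-descendants of EmailOpen, excluding EmailOpen and CouponUse): {AdSpend, Conversion}.
Backdoor paths from EmailOpen to CouponUse:
  P1: EmailOpen <- Conversion -> BrandLoyalty <- CouponUse
  P2: EmailOpen <- AdSpend -> BrandLoyalty <- CouponUse
Each backdoor path contains an unconditioned collider, so every path is already blocked with the empty conditioning set:
  P1: blocked at collider BrandLoyalty (neither it nor any descendant is in the conditioning set).
  P2: blocked at collider BrandLoyalty (neither it nor any descendant is in the conditioning set).
The empty set is therefore the unique smallest valid set.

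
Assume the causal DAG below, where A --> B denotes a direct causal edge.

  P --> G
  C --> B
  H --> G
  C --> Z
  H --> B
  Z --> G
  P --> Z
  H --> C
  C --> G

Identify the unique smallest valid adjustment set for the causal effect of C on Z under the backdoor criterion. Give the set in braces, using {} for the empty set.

Variables eligible for adjustment (non-descendants of C, excluding C and Z): {H, P}.
Backdoor paths from C to Z:
  P1: C <- H -> G <- P -> Z
  P2: C <- H -> G <- Z
Each backdoor path contains an unconditioned collider, so every path is already blocked with the empty conditioning set:
  P1: blocked at collider G (neither it nor any descendant is in the conditioning set).
  P2: blocked at collider G (neither it nor any descendant is in the conditioning set).
The empty set is therefore the unique smallest valid set.

{}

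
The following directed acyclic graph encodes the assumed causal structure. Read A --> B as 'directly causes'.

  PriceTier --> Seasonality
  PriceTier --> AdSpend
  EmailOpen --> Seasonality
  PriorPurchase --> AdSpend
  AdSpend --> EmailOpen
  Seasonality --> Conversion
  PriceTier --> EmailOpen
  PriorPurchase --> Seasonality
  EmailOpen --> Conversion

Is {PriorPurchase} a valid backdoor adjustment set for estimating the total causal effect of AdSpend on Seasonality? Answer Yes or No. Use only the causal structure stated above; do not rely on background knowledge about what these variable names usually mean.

Backdoor paths from AdSpend to Seasonality (paths whose first edge points into AdSpend):
  P1: AdSpend <- PriorPurchase -> Seasonality
  P2: AdSpend <- PriceTier -> EmailOpen -> Seasonality
  P3: AdSpend <- PriceTier -> EmailOpen -> Conversion <- Seasonality
  P4: AdSpend <- PriceTier -> Seasonality
Condition 1 (no descendant of AdSpend in the set): holds — descendants of AdSpend are {Conversion, EmailOpen, Seasonality}; none are in {PriorPurchase}.
Condition 2 (every backdoor path blocked by {PriorPurchase}):
  P1: blocked at fork node PriorPurchase ∈ conditioning set.
  P2: open — no interior node is in the conditioning set.
  P3: blocked at collider Conversion (neither it nor any descendant is in the conditioning set).
  P4: open — no interior node is in the conditioning set.
{PriorPurchase} does not satisfy the backdoor criterion.

No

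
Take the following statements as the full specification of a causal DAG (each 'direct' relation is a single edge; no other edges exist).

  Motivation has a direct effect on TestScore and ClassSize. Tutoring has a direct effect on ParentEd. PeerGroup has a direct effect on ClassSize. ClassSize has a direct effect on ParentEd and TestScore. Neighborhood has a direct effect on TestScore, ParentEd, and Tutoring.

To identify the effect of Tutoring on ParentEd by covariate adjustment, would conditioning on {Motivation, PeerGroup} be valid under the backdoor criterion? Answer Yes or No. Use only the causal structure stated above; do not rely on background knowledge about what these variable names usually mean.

No

Backdoor paths from Tutoring to ParentEd (paths whose first edge points into Tutoring):
  P1: Tutoring <- Neighborhood -> ParentEd
  P2: Tutoring <- Neighborhood -> TestScore <- Motivation -> ClassSize -> ParentEd
  P3: Tutoring <- Neighborhood -> TestScore <- ClassSize -> ParentEd
Condition 1 (no descendant of Tutoring in the set): holds — descendants of Tutoring are {ParentEd}; none are in {Motivation, PeerGroup}.
Condition 2 (every backdoor path blocked by {Motivation, PeerGroup}):
  P1: open — no interior node is in the conditioning set.
  P2: blocked at collider TestScore (neither it nor any descendant is in the conditioning set).
  P3: blocked at collider TestScore (neither it nor any descendant is in the conditioning set).
{Motivation, PeerGroup} does not satisfy the backdoor criterion.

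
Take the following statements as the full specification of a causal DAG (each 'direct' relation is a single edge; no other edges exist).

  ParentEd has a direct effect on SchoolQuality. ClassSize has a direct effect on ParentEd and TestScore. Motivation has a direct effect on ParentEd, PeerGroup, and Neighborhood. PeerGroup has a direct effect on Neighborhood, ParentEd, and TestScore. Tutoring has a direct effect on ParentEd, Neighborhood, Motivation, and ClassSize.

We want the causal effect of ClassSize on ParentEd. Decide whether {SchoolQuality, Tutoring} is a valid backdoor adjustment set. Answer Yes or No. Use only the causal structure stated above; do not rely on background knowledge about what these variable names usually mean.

No

Backdoor paths from ClassSize to ParentEd (paths whose first edge points into ClassSize):
  P1: ClassSize <- Tutoring -> Motivation -> PeerGroup -> ParentEd
  P2: ClassSize <- Tutoring -> Motivation -> ParentEd
  P3: ClassSize <- Tutoring -> Motivation -> Neighborhood <- PeerGroup -> ParentEd
  P4: ClassSize <- Tutoring -> ParentEd
  P5: ClassSize <- Tutoring -> Neighborhood <- Motivation -> PeerGroup -> ParentEd
  P6: ClassSize <- Tutoring -> Neighborhood <- Motivation -> ParentEd
  P7: ClassSize <- Tutoring -> Neighborhood <- PeerGroup <- Motivation -> ParentEd
  P8: ClassSize <- Tutoring -> Neighborhood <- PeerGroup -> ParentEd
Condition 1 (no descendant of ClassSize in the set): FAILS — SchoolQuality is a descendant of ClassSize.
Condition 2 (every backdoor path blocked by {SchoolQuality, Tutoring}):
  P1: blocked at fork node Tutoring ∈ conditioning set.
  P2: blocked at fork node Tutoring ∈ conditioning set.
  P3: blocked at fork node Tutoring ∈ conditioning set.
  P4: blocked at fork node Tutoring ∈ conditioning set.
  P5: blocked at fork node Tutoring ∈ conditioning set.
  P6: blocked at fork node Tutoring ∈ conditioning set.
  P7: blocked at fork node Tutoring ∈ conditioning set.
  P8: blocked at fork node Tutoring ∈ conditioning set.
{SchoolQuality, Tutoring} does not satisfy the backdoor criterion.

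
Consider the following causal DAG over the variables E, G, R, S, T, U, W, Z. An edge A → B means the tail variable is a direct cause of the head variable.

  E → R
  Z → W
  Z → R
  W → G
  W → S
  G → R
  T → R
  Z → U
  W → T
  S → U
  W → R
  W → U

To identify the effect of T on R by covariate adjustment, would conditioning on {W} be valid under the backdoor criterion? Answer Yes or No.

Yes

Backdoor paths from T to R (paths whose first edge points into T):
  P1: T <- W <- Z -> R
  P2: T <- W -> G -> R
  P3: T <- W -> S -> U <- Z -> R
  P4: T <- W -> U <- Z -> R
  P5: T <- W -> R
Condition 1 (no descendant of T in the set): holds — descendants of T are {R}; none are in {W}.
Condition 2 (every backdoor path blocked by {W}):
  P1: blocked at chain node W ∈ conditioning set.
  P2: blocked at fork node W ∈ conditioning set.
  P3: blocked at fork node W ∈ conditioning set.
  P4: blocked at fork node W ∈ conditioning set.
  P5: blocked at fork node W ∈ conditioning set.
{W} satisfies the backdoor criterion.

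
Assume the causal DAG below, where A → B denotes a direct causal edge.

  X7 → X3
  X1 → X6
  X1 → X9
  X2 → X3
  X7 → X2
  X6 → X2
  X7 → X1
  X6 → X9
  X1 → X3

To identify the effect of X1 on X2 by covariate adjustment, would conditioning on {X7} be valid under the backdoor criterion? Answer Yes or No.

Backdoor paths from X1 to X2 (paths whose first edge points into X1):
  P1: X1 <- X7 -> X2
  P2: X1 <- X7 -> X3 <- X2
Condition 1 (no descendant of X1 in the set): holds — descendants of X1 are {X2, X3, X6, X9}; none are in {X7}.
Condition 2 (every backdoor path blocked by {X7}):
  P1: blocked at fork node X7 ∈ conditioning set.
  P2: blocked at fork node X7 ∈ conditioning set.
{X7} satisfies the backdoor criterion.

Yes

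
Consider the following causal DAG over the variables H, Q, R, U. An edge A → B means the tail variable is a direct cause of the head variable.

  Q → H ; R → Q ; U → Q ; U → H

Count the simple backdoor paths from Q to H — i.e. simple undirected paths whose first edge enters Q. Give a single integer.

A backdoor path from Q to H is any simple undirected path whose first edge points into Q (i.e. leaves Q via a parent).
Parents of Q: {R, U}.
Enumerating:
  P1: Q <- U -> H
That exhausts the simple backdoor paths. Count: 1.

1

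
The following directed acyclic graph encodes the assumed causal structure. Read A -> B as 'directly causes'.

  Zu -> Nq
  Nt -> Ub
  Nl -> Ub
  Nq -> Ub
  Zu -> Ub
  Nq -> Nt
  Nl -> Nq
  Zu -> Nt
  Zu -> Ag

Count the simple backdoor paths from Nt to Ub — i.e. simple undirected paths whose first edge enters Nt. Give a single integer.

6

A backdoor path from Nt to Ub is any simple undirected path whose first edge points into Nt (i.e. leaves Nt via a parent).
Parents of Nt: {Nq, Zu}.
Enumerating:
  P1: Nt <- Zu -> Nq <- Nl -> Ub
  P2: Nt <- Zu -> Nq -> Ub
  P3: Nt <- Zu -> Ub
  P4: Nt <- Nq <- Zu -> Ub
  P5: Nt <- Nq <- Nl -> Ub
  P6: Nt <- Nq -> Ub
That exhausts the simple backdoor paths. Count: 6.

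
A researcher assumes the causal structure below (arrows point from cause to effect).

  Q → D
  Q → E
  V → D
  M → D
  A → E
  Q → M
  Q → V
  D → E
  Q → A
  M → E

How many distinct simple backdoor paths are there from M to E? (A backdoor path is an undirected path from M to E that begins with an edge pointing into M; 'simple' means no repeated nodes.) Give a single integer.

4

A backdoor path from M to E is any simple undirected path whose first edge points into M (i.e. leaves M via a parent).
Parents of M: {Q}.
Enumerating:
  P1: M <- Q -> V -> D -> E
  P2: M <- Q -> D -> E
  P3: M <- Q -> A -> E
  P4: M <- Q -> E
That exhausts the simple backdoor paths. Count: 4.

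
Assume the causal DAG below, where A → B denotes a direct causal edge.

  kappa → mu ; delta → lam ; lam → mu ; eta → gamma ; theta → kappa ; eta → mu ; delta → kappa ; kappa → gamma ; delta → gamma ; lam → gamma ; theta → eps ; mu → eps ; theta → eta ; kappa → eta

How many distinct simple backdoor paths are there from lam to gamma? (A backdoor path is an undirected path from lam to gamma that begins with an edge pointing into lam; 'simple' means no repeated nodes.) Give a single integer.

7

A backdoor path from lam to gamma is any simple undirected path whose first edge points into lam (i.e. leaves lam via a parent).
Parents of lam: {delta}.
Enumerating:
  P1: lam <- delta -> kappa <- theta -> eta -> gamma
  P2: lam <- delta -> kappa <- theta -> eps <- mu <- eta -> gamma
  P3: lam <- delta -> kappa -> eta -> gamma
  P4: lam <- delta -> kappa -> gamma
  P5: lam <- delta -> kappa -> mu <- eta -> gamma
  P6: lam <- delta -> kappa -> mu -> eps <- theta -> eta -> gamma
  P7: lam <- delta -> gamma
That exhausts the simple backdoor paths. Count: 7.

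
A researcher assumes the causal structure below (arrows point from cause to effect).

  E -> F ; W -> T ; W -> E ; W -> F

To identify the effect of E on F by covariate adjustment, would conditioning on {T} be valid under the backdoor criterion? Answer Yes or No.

No

Backdoor paths from E to F (paths whose first edge points into E):
  P1: E <- W -> F
Condition 1 (no descendant of E in the set): holds — descendants of E are {F}; none are in {T}.
Condition 2 (every backdoor path blocked by {T}):
  P1: open — no interior node is in the conditioning set.
{T} does not satisfy the backdoor criterion.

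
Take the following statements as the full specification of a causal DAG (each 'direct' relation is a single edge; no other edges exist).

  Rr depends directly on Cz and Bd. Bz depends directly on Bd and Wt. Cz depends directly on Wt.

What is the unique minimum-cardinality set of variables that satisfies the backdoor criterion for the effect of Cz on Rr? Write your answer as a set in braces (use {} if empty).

Variables eligible for adjustment (non-descendants of Cz, excluding Cz and Rr): {Bd, Bz, Wt}.
Backdoor paths from Cz to Rr:
  P1: Cz <- Wt -> Bz <- Bd -> Rr
Each backdoor path contains an unconditioned collider, so every path is already blocked with the empty conditioning set:
  P1: blocked at collider Bz (neither it nor any descendant is in the conditioning set).
The empty set is therefore the unique smallest valid set.

{}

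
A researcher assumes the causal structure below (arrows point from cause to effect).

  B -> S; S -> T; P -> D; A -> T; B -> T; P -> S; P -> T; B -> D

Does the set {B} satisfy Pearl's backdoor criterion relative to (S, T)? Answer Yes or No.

Backdoor paths from S to T (paths whose first edge points into S):
  P1: S <- P -> T
  P2: S <- P -> D <- B -> T
  P3: S <- B -> T
  P4: S <- B -> D <- P -> T
Condition 1 (no descendant of S in the set): holds — descendants of S are {T}; none are in {B}.
Condition 2 (every backdoor path blocked by {B}):
  P1: open — no interior node is in the conditioning set.
  P2: blocked at collider D (neither it nor any descendant is in the conditioning set).
  P3: blocked at fork node B ∈ conditioning set.
  P4: blocked at fork node B ∈ conditioning set.
{B} does not satisfy the backdoor criterion.

No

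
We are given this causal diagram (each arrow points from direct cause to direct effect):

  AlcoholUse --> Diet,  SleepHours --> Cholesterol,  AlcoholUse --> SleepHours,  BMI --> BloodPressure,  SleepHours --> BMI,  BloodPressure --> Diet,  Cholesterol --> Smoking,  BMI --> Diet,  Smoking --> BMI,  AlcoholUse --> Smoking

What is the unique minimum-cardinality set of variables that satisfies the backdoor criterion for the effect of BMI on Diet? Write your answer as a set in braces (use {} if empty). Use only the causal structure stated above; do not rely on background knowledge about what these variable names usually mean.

{AlcoholUse}

Variables eligible for adjustment (non-descendants of BMI, excluding BMI and Diet): {AlcoholUse, Cholesterol, SleepHours, Smoking}.
Backdoor paths from BMI to Diet:
  P1: BMI <- SleepHours <- AlcoholUse -> Diet
  P2: BMI <- SleepHours -> Cholesterol -> Smoking <- AlcoholUse -> Diet
  P3: BMI <- Smoking <- AlcoholUse -> Diet
  P4: BMI <- Smoking <- Cholesterol <- SleepHours <- AlcoholUse -> Diet
The empty set is not sufficient: P1 (BMI <- SleepHours <- AlcoholUse -> Diet) has no collider blocking it and no conditioned non-collider, so it is open.
Try {AlcoholUse}:
  P1: blocked at fork node AlcoholUse ∈ conditioning set.
  P2: blocked at collider Smoking (neither it nor any descendant is in the conditioning set).
  P3: blocked at fork node AlcoholUse ∈ conditioning set.
  P4: blocked at fork node AlcoholUse ∈ conditioning set.
{AlcoholUse} contains no descendant of BMI and blocks every backdoor path.
No other singleton works — e.g. {SleepHours} leaves P3 open — so {AlcoholUse} is the unique smallest valid adjustment set.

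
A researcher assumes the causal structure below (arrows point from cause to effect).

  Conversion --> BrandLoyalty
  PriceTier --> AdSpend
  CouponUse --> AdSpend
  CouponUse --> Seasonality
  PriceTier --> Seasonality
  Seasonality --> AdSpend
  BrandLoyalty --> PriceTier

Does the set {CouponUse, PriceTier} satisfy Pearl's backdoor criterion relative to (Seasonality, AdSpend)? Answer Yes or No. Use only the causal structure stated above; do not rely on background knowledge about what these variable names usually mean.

Yes

Backdoor paths from Seasonality to AdSpend (paths whose first edge points into Seasonality):
  P1: Seasonality <- CouponUse -> AdSpend
  P2: Seasonality <- PriceTier -> AdSpend
Condition 1 (no descendant of Seasonality in the set): holds — descendants of Seasonality are {AdSpend}; none are in {CouponUse, PriceTier}.
Condition 2 (every backdoor path blocked by {CouponUse, PriceTier}):
  P1: blocked at fork node CouponUse ∈ conditioning set.
  P2: blocked at fork node PriceTier ∈ conditioning set.
{CouponUse, PriceTier} satisfies the backdoor criterion.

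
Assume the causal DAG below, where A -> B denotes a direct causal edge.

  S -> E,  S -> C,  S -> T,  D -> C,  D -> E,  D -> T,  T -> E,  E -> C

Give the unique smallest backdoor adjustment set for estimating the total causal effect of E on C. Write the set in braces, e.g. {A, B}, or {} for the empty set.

Variables eligible for adjustment (non-descendants of E, excluding E and C): {D, S, T}.
Backdoor paths from E to C:
  P1: E <- S -> T <- D -> C
  P2: E <- S -> C
  P3: E <- D -> T <- S -> C
  P4: E <- D -> C
  P5: E <- T <- S -> C
  P6: E <- T <- D -> C
The empty set is not sufficient: P2 (E <- S -> C) has no collider blocking it and no conditioned non-collider, so it is open.
Try {D, S}:
  P1: blocked at fork node S ∈ conditioning set.
  P2: blocked at fork node S ∈ conditioning set.
  P3: blocked at fork node D ∈ conditioning set.
  P4: blocked at fork node D ∈ conditioning set.
  P5: blocked at fork node S ∈ conditioning set.
  P6: blocked at fork node D ∈ conditioning set.
{D, S} contains no descendant of E and blocks every backdoor path.
Every element of {D, S} is needed (dropping D leaves P4 open; dropping S leaves P2 open), so no proper subset is valid.
Among all size-2 subsets of the eligible variables, only {D, S} blocks every backdoor path, so it is the unique smallest valid adjustment set.

{D, S}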